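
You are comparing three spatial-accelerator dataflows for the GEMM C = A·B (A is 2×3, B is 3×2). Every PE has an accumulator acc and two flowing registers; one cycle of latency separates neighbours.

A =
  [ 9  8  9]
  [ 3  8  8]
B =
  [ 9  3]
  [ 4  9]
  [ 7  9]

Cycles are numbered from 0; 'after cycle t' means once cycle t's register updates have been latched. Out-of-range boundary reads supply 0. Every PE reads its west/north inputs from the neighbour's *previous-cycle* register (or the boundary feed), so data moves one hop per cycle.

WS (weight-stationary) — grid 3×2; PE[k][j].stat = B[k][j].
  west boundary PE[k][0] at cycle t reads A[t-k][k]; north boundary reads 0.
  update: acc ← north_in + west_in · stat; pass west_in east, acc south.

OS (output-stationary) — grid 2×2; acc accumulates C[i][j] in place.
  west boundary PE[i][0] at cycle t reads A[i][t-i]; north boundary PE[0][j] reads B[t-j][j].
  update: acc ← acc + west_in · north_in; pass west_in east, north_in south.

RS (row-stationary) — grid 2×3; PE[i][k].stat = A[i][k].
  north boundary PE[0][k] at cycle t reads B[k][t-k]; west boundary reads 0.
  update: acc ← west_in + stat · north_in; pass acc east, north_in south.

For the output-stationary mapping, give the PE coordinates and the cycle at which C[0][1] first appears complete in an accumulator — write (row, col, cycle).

Under OS, C[0][1] lands at PE[0][1]:
  0: (0,1).acc=0  regs=<0,0>
  1: (0,1).acc=27  regs=<9,3>
  2: (0,1).acc=99  regs=<8,9>
  3: (0,1).acc=180  regs=<9,9>

(row, col, cycle) = (0, 1, 3)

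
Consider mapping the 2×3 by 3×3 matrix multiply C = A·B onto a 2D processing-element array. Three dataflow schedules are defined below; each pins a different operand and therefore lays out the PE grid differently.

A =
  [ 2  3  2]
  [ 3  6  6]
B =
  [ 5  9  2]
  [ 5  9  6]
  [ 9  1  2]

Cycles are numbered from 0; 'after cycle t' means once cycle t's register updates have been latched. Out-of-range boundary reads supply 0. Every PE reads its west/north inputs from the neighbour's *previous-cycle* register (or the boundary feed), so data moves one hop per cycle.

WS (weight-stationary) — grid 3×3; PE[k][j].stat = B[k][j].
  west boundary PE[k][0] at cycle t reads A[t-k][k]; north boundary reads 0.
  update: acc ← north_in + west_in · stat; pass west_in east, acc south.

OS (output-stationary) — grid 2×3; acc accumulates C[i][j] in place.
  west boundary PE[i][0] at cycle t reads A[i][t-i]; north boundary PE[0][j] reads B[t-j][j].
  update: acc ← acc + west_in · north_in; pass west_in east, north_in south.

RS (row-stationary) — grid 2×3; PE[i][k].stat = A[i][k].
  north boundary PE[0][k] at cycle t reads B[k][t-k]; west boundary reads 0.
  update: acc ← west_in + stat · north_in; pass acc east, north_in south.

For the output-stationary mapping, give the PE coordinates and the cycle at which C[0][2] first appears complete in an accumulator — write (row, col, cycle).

(row, col, cycle) = (0, 2, 4)

Under OS, C[0][2] lands at PE[0][2]:
  [0] (0,2) acc=0 (h:0 v:0)
  [1] (0,2) acc=0 (h:0 v:0)
  [2] (0,2) acc=4 (h:2 v:2)
  [3] (0,2) acc=22 (h:3 v:6)
  [4] (0,2) acc=26 (h:2 v:2)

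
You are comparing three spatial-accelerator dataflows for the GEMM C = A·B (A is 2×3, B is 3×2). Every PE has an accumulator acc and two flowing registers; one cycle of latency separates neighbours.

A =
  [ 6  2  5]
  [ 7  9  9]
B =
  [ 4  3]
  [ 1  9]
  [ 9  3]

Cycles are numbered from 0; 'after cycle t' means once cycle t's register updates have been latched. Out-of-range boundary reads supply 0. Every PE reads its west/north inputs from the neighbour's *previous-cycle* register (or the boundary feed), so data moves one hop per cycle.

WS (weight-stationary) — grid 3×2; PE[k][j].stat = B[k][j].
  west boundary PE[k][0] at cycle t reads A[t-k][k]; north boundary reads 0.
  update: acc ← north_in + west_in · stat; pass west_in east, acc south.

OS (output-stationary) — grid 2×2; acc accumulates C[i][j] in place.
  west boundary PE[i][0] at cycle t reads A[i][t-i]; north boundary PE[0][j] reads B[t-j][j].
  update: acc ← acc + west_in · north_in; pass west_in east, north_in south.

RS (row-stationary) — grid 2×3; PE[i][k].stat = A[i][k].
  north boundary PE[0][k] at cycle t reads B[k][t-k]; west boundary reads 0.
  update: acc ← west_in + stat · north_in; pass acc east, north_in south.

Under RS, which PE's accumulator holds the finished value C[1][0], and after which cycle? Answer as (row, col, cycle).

(row, col, cycle) = (1, 2, 3)

RS — PE[1][2] is where C[1][0] collects:
  t=0 PE[1][2]: acc=0 h=0 v=0
  t=1 PE[1][2]: acc=0 h=0 v=0
  t=2 PE[1][2]: acc=0 h=0 v=0
  t=3 PE[1][2]: acc=118 h=118 v=9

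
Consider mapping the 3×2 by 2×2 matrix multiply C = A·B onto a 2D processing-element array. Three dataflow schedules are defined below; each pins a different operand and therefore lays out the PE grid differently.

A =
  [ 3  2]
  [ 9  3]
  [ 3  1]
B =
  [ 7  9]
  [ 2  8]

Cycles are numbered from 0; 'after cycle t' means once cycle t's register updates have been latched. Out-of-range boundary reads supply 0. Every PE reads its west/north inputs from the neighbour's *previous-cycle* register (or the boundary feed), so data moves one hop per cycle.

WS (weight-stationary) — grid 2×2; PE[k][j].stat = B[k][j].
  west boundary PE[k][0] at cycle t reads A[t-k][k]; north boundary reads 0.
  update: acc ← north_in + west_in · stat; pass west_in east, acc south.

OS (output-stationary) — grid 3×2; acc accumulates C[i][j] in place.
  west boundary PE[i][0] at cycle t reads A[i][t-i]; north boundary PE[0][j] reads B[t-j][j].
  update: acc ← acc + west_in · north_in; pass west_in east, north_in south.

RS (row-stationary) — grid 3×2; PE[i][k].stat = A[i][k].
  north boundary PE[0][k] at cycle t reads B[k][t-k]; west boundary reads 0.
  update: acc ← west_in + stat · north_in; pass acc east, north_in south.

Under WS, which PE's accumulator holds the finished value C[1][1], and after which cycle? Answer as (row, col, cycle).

WS: C[1][1] accumulates in PE[1][1]:
  t=0 PE[1][1]: acc=0 h=0 v=0
  t=1 PE[1][1]: acc=0 h=0 v=0
  t=2 PE[1][1]: acc=43 h=2 v=43
  t=3 PE[1][1]: acc=105 h=3 v=105

(row, col, cycle) = (1, 1, 3)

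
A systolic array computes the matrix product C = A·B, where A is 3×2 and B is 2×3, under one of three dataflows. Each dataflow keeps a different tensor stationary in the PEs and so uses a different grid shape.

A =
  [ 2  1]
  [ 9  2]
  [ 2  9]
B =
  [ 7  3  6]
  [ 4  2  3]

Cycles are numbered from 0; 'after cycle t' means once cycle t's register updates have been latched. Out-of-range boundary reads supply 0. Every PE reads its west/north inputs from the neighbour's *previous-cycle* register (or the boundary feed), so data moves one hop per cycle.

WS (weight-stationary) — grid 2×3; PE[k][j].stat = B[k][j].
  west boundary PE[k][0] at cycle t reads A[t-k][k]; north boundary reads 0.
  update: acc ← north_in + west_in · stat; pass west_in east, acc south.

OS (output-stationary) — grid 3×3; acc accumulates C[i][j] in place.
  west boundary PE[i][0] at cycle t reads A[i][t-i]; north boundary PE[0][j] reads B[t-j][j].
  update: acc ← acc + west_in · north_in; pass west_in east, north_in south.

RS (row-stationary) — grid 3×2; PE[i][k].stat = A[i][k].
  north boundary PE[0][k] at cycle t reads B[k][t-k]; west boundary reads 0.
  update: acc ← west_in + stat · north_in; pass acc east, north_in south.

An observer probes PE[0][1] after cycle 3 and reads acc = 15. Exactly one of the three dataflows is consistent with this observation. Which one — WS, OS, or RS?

dataflow = RS

WS [2×3] PE[0][1] across cycles:
  0: (0,1).acc=0  regs=<0,0>
  1: (0,1).acc=6  regs=<2,6>
  2: (0,1).acc=27  regs=<9,27>
  3: (0,1).acc=6  regs=<2,6>
OS [3×3] PE[0][1] across cycles:
  0: (0,1).acc=0  regs=<0,0>
  1: (0,1).acc=6  regs=<2,3>
  2: (0,1).acc=8  regs=<1,2>
  3: (0,1).acc=8  regs=<0,0>
RS [3×2] PE[0][1] across cycles:
  0: (0,1).acc=0  regs=<0,0>
  1: (0,1).acc=18  regs=<18,4>
  2: (0,1).acc=8  regs=<8,2>
  3: (0,1).acc=15  regs=<15,3>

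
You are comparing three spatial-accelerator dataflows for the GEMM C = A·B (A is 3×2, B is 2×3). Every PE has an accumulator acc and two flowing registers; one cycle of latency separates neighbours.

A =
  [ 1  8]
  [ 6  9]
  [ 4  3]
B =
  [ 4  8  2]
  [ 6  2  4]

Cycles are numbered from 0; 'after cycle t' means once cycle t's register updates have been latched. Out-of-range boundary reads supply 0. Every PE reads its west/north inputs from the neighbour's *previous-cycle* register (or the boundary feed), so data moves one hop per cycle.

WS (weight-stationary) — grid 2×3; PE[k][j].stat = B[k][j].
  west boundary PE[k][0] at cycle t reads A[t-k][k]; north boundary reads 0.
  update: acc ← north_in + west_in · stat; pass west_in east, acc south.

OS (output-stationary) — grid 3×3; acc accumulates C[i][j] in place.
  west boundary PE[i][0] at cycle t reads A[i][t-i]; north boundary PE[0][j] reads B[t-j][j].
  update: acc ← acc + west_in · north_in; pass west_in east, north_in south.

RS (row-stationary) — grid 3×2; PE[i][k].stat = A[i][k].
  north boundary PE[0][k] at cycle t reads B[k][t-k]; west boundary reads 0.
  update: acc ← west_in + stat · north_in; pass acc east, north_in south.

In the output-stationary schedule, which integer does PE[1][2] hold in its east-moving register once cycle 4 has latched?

OS on a 3×3 grid — tracing PE[1][2] and its feeders:
  after 0 — PE[0][2] acc=0, pass-E 0, pass-S 0
  after 0 — PE[1][1] acc=0, pass-E 0, pass-S 0
  after 0 — PE[1][2] acc=0, pass-E 0, pass-S 0
  after 1 — PE[0][2] acc=0, pass-E 0, pass-S 0
  after 1 — PE[1][1] acc=0, pass-E 0, pass-S 0
  after 1 — PE[1][2] acc=0, pass-E 0, pass-S 0
  after 2 — PE[0][2] acc=2, pass-E 1, pass-S 2
  after 2 — PE[1][1] acc=48, pass-E 6, pass-S 8
  after 2 — PE[1][2] acc=0, pass-E 0, pass-S 0
  after 3 — PE[0][2] acc=34, pass-E 8, pass-S 4
  after 3 — PE[1][1] acc=66, pass-E 9, pass-S 2
  after 3 — PE[1][2] acc=12, pass-E 6, pass-S 2
  after 4 — PE[0][2] acc=34, pass-E 0, pass-S 0
  after 4 — PE[1][1] acc=66, pass-E 0, pass-S 0
  after 4 — PE[1][2] acc=48, pass-E 9, pass-S 4

register = 9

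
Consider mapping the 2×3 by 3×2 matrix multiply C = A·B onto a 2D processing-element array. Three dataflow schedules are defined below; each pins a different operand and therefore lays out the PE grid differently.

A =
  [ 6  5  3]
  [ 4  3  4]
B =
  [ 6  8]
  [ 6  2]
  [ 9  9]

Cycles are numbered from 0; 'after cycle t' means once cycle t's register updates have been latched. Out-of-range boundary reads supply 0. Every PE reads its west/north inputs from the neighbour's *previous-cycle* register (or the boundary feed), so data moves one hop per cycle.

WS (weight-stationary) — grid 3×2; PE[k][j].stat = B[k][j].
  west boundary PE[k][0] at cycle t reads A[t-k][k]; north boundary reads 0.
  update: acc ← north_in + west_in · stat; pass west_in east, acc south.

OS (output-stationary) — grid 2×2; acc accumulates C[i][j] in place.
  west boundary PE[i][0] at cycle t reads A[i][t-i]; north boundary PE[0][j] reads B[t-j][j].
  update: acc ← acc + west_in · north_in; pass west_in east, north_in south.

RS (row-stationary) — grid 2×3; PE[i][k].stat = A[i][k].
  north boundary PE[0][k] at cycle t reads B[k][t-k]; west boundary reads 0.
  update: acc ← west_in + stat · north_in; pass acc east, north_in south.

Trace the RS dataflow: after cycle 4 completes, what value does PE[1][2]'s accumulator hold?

PE[1][2].acc = 74

RS 2×3: PE[1][2] cycle-by-cycle (with neighbour feeds):
  c0 r0c2: 0 / 0 / 0
  c0 r1c1: 0 / 0 / 0
  c0 r1c2: 0 / 0 / 0
  c1 r0c2: 0 / 0 / 0
  c1 r1c1: 0 / 0 / 0
  c1 r1c2: 0 / 0 / 0
  c2 r0c2: 93 / 93 / 9
  c2 r1c1: 42 / 42 / 6
  c2 r1c2: 0 / 0 / 0
  c3 r0c2: 85 / 85 / 9
  c3 r1c1: 38 / 38 / 2
  c3 r1c2: 78 / 78 / 9
  c4 r0c2: 0 / 0 / 0
  c4 r1c1: 0 / 0 / 0
  c4 r1c2: 74 / 74 / 9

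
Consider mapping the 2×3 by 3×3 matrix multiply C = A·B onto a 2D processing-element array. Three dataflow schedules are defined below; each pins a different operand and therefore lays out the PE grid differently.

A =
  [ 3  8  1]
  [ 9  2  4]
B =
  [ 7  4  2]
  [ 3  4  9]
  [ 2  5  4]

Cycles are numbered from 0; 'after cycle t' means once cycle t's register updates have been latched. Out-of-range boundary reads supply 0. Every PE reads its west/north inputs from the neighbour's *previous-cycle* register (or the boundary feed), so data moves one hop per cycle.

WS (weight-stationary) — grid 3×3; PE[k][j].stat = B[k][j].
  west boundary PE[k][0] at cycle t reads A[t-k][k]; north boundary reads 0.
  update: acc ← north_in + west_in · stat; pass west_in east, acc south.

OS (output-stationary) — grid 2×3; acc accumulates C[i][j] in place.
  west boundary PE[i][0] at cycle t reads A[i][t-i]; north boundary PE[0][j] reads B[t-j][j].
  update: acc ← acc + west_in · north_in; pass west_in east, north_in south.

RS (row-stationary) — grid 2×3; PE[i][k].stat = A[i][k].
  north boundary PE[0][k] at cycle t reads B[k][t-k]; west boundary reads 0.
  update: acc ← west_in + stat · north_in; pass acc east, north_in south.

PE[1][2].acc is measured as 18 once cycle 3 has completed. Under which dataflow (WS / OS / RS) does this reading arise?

dataflow = OS

WS (3×3 grid), PE[1][2]:
  after 0 — PE[1][2] acc=0, pass-E 0, pass-S 0
  after 1 — PE[1][2] acc=0, pass-E 0, pass-S 0
  after 2 — PE[1][2] acc=0, pass-E 0, pass-S 0
  after 3 — PE[1][2] acc=78, pass-E 8, pass-S 78
OS (2×3 grid), PE[1][2]:
  after 0 — PE[1][2] acc=0, pass-E 0, pass-S 0
  after 1 — PE[1][2] acc=0, pass-E 0, pass-S 0
  after 2 — PE[1][2] acc=0, pass-E 0, pass-S 0
  after 3 — PE[1][2] acc=18, pass-E 9, pass-S 2
RS (2×3 grid), PE[1][2]:
  after 0 — PE[1][2] acc=0, pass-E 0, pass-S 0
  after 1 — PE[1][2] acc=0, pass-E 0, pass-S 0
  after 2 — PE[1][2] acc=0, pass-E 0, pass-S 0
  after 3 — PE[1][2] acc=77, pass-E 77, pass-S 2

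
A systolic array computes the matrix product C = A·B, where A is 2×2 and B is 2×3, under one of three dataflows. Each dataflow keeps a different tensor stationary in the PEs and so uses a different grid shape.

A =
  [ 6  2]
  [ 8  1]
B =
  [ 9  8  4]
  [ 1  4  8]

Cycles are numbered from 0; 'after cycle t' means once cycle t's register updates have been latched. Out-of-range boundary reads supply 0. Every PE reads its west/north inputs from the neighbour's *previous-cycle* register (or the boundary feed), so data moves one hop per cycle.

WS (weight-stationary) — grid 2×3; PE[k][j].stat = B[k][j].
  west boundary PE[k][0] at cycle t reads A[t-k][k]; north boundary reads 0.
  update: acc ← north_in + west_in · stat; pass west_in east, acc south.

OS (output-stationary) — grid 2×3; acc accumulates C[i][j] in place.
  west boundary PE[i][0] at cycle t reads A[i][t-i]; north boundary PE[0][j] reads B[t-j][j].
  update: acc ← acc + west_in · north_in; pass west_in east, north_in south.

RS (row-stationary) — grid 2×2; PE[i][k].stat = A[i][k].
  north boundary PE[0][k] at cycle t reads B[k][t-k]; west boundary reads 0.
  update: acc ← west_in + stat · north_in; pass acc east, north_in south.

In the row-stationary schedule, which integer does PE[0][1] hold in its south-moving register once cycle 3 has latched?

RS (2×2). Following PE[0][1] plus its west/north inputs:
  step 0 · PE0,0: acc=54; fwd→54 fwd↓9
  step 0 · PE0,1: acc=0; fwd→0 fwd↓0
  step 1 · PE0,0: acc=48; fwd→48 fwd↓8
  step 1 · PE0,1: acc=56; fwd→56 fwd↓1
  step 2 · PE0,0: acc=24; fwd→24 fwd↓4
  step 2 · PE0,1: acc=56; fwd→56 fwd↓4
  step 3 · PE0,0: acc=0; fwd→0 fwd↓0
  step 3 · PE0,1: acc=40; fwd→40 fwd↓8

register = 8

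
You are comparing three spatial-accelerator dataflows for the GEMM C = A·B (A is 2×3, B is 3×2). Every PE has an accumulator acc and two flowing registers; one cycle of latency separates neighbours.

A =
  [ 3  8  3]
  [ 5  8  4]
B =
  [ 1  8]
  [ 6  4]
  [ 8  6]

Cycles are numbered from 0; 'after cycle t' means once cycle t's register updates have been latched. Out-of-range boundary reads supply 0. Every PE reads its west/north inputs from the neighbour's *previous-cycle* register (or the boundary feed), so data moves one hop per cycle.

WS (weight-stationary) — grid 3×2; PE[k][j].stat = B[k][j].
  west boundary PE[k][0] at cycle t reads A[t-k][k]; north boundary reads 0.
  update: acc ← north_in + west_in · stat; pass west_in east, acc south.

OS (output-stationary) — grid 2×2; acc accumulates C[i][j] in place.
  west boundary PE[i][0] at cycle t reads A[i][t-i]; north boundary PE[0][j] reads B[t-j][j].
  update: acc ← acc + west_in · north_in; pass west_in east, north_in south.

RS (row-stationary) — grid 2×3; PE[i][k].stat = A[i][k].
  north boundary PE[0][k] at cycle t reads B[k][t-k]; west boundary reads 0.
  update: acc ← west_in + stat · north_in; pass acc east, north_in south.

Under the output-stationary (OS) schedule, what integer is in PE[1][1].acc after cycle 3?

PE[1][1].acc = 72

OS (2×2). Following PE[1][1] plus its west/north inputs:
  step 0 · PE0,1: acc=0; fwd→0 fwd↓0
  step 0 · PE1,0: acc=0; fwd→0 fwd↓0
  step 0 · PE1,1: acc=0; fwd→0 fwd↓0
  step 1 · PE0,1: acc=24; fwd→3 fwd↓8
  step 1 · PE1,0: acc=5; fwd→5 fwd↓1
  step 1 · PE1,1: acc=0; fwd→0 fwd↓0
  step 2 · PE0,1: acc=56; fwd→8 fwd↓4
  step 2 · PE1,0: acc=53; fwd→8 fwd↓6
  step 2 · PE1,1: acc=40; fwd→5 fwd↓8
  step 3 · PE0,1: acc=74; fwd→3 fwd↓6
  step 3 · PE1,0: acc=85; fwd→4 fwd↓8
  step 3 · PE1,1: acc=72; fwd→8 fwd↓4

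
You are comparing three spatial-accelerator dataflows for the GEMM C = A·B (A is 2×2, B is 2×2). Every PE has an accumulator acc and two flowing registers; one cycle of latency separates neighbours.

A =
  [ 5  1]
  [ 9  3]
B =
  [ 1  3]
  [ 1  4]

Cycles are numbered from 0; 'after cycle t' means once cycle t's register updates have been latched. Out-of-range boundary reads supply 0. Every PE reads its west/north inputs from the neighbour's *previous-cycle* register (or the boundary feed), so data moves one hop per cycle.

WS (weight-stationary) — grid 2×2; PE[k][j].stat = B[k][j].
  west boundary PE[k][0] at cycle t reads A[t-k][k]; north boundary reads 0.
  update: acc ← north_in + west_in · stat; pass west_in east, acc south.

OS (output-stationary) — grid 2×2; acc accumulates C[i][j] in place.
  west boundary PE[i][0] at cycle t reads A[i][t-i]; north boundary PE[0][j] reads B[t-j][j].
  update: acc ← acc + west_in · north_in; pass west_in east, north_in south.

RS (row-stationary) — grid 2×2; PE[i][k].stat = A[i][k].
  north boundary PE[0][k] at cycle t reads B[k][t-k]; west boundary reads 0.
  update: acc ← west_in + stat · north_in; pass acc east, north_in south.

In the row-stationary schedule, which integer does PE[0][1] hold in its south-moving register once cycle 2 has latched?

register = 4

RS on a 2×2 grid — tracing PE[0][1] and its feeders:
  t=0 PE[0][0]: acc=5 h=5 v=1
  t=0 PE[0][1]: acc=0 h=0 v=0
  t=1 PE[0][0]: acc=15 h=15 v=3
  t=1 PE[0][1]: acc=6 h=6 v=1
  t=2 PE[0][0]: acc=0 h=0 v=0
  t=2 PE[0][1]: acc=19 h=19 v=4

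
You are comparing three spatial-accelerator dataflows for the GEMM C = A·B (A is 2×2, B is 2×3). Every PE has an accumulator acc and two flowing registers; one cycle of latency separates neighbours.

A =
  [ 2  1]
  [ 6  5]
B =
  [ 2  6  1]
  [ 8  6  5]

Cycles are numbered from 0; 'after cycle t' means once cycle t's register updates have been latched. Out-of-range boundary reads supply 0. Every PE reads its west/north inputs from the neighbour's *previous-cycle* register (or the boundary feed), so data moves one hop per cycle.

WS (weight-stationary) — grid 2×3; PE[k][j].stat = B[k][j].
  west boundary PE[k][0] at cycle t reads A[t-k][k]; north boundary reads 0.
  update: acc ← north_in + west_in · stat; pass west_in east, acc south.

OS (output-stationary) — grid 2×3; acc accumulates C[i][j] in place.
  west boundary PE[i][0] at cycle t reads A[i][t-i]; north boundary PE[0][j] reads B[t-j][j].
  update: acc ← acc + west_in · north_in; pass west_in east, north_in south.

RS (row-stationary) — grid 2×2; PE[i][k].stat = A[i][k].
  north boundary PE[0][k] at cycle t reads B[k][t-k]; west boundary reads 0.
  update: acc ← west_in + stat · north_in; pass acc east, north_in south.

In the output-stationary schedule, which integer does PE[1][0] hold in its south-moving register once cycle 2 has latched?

OS 2×3: PE[1][0] cycle-by-cycle (with neighbour feeds):
  cycle 0: PE[0][0] → acc 4, east 2, south 2
  cycle 0: PE[1][0] → acc 0, east 0, south 0
  cycle 1: PE[0][0] → acc 12, east 1, south 8
  cycle 1: PE[1][0] → acc 12, east 6, south 2
  cycle 2: PE[0][0] → acc 12, east 0, south 0
  cycle 2: PE[1][0] → acc 52, east 5, south 8

register = 8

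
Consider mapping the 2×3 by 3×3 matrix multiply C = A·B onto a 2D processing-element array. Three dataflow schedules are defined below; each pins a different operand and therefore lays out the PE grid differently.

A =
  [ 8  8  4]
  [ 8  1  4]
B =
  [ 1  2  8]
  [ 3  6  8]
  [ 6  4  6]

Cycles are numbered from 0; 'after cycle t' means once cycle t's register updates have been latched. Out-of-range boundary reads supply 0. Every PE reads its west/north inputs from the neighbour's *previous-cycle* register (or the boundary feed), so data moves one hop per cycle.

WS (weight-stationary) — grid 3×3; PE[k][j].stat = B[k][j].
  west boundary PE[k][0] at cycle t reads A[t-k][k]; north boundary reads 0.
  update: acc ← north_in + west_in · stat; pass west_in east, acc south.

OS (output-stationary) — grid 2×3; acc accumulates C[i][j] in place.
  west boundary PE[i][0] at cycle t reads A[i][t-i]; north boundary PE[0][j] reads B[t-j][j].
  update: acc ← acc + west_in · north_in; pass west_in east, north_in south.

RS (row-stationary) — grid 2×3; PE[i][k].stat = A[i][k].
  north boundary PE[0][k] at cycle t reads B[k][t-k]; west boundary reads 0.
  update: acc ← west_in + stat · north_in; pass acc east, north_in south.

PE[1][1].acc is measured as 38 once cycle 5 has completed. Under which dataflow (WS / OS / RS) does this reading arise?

WS [3×3] PE[1][1] across cycles:
  @0  [1,1]  acc 0  |  →0  ↓0
  @1  [1,1]  acc 0  |  →0  ↓0
  @2  [1,1]  acc 64  |  →8  ↓64
  @3  [1,1]  acc 22  |  →1  ↓22
  @4  [1,1]  acc 0  |  →0  ↓0
  @5  [1,1]  acc 0  |  →0  ↓0
OS [2×3] PE[1][1] across cycles:
  @0  [1,1]  acc 0  |  →0  ↓0
  @1  [1,1]  acc 0  |  →0  ↓0
  @2  [1,1]  acc 16  |  →8  ↓2
  @3  [1,1]  acc 22  |  →1  ↓6
  @4  [1,1]  acc 38  |  →4  ↓4
  @5  [1,1]  acc 38  |  →0  ↓0
RS [2×3] PE[1][1] across cycles:
  @0  [1,1]  acc 0  |  →0  ↓0
  @1  [1,1]  acc 0  |  →0  ↓0
  @2  [1,1]  acc 11  |  →11  ↓3
  @3  [1,1]  acc 22  |  →22  ↓6
  @4  [1,1]  acc 72  |  →72  ↓8
  @5  [1,1]  acc 0  |  →0  ↓0

dataflow = OS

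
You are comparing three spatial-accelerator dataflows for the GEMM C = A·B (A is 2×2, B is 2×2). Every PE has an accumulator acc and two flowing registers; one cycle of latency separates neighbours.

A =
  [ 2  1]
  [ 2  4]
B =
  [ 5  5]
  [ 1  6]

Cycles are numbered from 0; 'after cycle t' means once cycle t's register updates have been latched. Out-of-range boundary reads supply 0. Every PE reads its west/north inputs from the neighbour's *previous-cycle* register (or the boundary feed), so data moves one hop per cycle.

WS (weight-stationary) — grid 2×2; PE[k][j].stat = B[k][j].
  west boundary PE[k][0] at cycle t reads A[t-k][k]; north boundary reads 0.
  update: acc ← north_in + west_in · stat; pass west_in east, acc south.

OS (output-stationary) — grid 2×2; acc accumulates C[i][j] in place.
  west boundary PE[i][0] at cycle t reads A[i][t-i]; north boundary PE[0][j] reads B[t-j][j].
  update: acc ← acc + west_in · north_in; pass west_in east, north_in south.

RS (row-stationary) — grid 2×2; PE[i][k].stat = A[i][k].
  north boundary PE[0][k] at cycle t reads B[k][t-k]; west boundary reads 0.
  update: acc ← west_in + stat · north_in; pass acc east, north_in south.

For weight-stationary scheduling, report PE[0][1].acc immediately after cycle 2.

PE[0][1].acc = 10

Tracing WS — 2×2 array, target PE[0][1]:
  after 0 — PE[0][0] acc=10, pass-E 2, pass-S 10
  after 0 — PE[0][1] acc=0, pass-E 0, pass-S 0
  after 1 — PE[0][0] acc=10, pass-E 2, pass-S 10
  after 1 — PE[0][1] acc=10, pass-E 2, pass-S 10
  after 2 — PE[0][0] acc=0, pass-E 0, pass-S 0
  after 2 — PE[0][1] acc=10, pass-E 2, pass-S 10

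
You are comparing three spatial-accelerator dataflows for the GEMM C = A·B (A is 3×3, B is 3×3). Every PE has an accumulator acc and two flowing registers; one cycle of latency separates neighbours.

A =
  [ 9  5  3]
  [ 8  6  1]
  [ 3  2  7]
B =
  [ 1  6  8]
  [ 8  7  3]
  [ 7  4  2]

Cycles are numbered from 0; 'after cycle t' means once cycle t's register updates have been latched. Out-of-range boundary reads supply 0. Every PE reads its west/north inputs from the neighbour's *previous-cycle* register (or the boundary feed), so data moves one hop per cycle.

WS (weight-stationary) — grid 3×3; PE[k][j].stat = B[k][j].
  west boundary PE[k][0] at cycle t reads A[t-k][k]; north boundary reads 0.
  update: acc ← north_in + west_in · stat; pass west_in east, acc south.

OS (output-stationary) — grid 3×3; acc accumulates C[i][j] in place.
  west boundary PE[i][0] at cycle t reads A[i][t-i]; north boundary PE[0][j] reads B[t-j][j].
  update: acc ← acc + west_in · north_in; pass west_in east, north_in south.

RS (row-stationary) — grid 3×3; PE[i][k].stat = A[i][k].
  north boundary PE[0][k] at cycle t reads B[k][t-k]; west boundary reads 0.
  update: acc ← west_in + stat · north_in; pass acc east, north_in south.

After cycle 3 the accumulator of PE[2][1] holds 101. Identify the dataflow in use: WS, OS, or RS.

Under WS (3×3), PE[2][1]:
  0: (2,1).acc=0  regs=<0,0>
  1: (2,1).acc=0  regs=<0,0>
  2: (2,1).acc=0  regs=<0,0>
  3: (2,1).acc=101  regs=<3,101>
Under OS (3×3), PE[2][1]:
  0: (2,1).acc=0  regs=<0,0>
  1: (2,1).acc=0  regs=<0,0>
  2: (2,1).acc=0  regs=<0,0>
  3: (2,1).acc=18  regs=<3,6>
Under RS (3×3), PE[2][1]:
  0: (2,1).acc=0  regs=<0,0>
  1: (2,1).acc=0  regs=<0,0>
  2: (2,1).acc=0  regs=<0,0>
  3: (2,1).acc=19  regs=<19,8>

dataflow = WS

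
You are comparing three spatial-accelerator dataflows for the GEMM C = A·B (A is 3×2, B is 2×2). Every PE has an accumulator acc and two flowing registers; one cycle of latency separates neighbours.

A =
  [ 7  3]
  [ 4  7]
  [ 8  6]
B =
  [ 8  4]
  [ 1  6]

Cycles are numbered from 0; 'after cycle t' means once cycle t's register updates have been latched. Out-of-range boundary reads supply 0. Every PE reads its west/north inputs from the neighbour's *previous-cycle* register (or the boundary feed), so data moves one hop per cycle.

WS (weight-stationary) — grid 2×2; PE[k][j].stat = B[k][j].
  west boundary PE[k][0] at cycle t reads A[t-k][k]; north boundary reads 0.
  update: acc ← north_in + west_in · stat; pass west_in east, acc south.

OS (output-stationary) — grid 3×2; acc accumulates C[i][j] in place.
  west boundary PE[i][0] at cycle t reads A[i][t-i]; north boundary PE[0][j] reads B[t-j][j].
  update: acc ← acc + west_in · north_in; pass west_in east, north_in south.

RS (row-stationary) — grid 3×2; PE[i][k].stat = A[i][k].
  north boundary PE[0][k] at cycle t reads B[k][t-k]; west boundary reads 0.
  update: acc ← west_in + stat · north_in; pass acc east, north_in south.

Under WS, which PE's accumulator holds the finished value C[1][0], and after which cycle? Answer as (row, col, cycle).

WS — PE[1][0] is where C[1][0] collects:
  cycle 0: PE[1][0] → acc 0, east 0, south 0
  cycle 1: PE[1][0] → acc 59, east 3, south 59
  cycle 2: PE[1][0] → acc 39, east 7, south 39

(row, col, cycle) = (1, 0, 2)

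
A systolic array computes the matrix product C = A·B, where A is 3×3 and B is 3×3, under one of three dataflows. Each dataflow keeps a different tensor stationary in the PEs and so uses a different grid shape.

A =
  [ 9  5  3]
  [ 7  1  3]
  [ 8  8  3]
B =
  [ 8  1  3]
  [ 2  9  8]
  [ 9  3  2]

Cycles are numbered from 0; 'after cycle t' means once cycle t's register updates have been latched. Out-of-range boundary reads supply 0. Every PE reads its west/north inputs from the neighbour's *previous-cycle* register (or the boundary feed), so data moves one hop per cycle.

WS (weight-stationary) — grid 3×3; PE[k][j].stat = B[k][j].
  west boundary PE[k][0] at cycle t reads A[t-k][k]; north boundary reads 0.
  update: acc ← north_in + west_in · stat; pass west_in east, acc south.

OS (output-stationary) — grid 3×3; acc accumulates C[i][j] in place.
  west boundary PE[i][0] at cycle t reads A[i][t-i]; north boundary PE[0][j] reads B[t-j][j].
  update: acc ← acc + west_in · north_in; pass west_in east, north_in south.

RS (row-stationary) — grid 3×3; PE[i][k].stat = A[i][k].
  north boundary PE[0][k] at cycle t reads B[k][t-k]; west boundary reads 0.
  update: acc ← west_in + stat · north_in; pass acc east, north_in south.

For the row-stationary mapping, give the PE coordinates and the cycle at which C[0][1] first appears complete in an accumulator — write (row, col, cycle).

RS: C[0][1] accumulates in PE[0][2]:
  step 0 · PE0,2: acc=0; fwd→0 fwd↓0
  step 1 · PE0,2: acc=0; fwd→0 fwd↓0
  step 2 · PE0,2: acc=109; fwd→109 fwd↓9
  step 3 · PE0,2: acc=63; fwd→63 fwd↓3

(row, col, cycle) = (0, 2, 3)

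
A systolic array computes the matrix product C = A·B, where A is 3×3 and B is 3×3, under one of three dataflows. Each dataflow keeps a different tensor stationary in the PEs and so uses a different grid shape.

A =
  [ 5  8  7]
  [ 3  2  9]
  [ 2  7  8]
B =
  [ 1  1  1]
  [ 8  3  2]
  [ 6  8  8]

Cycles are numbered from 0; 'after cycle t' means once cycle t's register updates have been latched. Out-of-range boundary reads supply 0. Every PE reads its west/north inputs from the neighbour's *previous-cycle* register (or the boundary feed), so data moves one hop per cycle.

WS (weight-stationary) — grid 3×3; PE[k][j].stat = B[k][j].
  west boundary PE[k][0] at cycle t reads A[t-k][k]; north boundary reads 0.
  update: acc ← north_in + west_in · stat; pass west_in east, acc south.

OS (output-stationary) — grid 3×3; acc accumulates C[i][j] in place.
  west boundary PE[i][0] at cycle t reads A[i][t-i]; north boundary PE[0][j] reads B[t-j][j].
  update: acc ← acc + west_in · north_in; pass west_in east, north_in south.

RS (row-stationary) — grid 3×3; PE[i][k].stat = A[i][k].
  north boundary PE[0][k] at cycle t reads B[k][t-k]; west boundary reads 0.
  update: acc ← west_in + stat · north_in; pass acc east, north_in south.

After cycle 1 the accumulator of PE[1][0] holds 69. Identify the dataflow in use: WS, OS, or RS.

dataflow = WS

— WS: 3×3; PE[1][0] trace:
  [0] (1,0) acc=0 (h:0 v:0)
  [1] (1,0) acc=69 (h:8 v:69)
— OS: 3×3; PE[1][0] trace:
  [0] (1,0) acc=0 (h:0 v:0)
  [1] (1,0) acc=3 (h:3 v:1)
— RS: 3×3; PE[1][0] trace:
  [0] (1,0) acc=0 (h:0 v:0)
  [1] (1,0) acc=3 (h:3 v:1)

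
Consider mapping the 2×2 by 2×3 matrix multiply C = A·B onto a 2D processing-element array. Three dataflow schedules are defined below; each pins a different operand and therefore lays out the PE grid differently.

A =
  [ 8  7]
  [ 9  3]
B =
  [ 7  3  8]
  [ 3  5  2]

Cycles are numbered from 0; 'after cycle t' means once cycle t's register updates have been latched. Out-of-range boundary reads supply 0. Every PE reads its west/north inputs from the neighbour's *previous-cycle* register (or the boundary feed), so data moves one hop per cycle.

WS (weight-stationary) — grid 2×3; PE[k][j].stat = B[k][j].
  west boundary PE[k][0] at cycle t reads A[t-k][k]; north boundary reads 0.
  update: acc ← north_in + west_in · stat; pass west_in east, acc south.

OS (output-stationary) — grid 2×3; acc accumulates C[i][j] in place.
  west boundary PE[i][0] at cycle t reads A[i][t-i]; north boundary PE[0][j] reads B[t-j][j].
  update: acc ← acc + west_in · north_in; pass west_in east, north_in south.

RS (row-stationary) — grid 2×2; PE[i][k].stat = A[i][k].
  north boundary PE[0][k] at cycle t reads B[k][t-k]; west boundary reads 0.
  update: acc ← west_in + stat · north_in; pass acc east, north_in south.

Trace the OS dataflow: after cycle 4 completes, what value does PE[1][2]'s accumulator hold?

Tracing OS — 2×3 array, target PE[1][2]:
  t=0 PE[0][2]: acc=0 h=0 v=0
  t=0 PE[1][1]: acc=0 h=0 v=0
  t=0 PE[1][2]: acc=0 h=0 v=0
  t=1 PE[0][2]: acc=0 h=0 v=0
  t=1 PE[1][1]: acc=0 h=0 v=0
  t=1 PE[1][2]: acc=0 h=0 v=0
  t=2 PE[0][2]: acc=64 h=8 v=8
  t=2 PE[1][1]: acc=27 h=9 v=3
  t=2 PE[1][2]: acc=0 h=0 v=0
  t=3 PE[0][2]: acc=78 h=7 v=2
  t=3 PE[1][1]: acc=42 h=3 v=5
  t=3 PE[1][2]: acc=72 h=9 v=8
  t=4 PE[0][2]: acc=78 h=0 v=0
  t=4 PE[1][1]: acc=42 h=0 v=0
  t=4 PE[1][2]: acc=78 h=3 v=2

PE[1][2].acc = 78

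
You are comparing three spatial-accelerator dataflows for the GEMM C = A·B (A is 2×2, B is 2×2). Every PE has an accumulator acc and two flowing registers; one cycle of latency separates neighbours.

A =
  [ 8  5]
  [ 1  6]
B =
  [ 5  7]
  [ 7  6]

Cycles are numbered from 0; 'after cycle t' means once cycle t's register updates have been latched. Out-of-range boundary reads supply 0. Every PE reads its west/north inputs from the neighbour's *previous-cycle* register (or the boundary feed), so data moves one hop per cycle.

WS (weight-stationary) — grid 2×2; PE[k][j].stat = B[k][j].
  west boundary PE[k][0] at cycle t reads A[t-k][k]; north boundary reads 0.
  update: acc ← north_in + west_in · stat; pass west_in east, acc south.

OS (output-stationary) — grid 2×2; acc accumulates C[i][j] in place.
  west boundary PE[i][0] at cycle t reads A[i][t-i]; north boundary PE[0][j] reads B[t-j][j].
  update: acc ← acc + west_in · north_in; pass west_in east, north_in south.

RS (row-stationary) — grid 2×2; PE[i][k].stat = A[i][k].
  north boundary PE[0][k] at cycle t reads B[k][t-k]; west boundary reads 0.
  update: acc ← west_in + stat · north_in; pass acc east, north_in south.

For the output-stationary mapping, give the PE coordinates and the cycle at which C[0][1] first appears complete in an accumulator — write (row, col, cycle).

(row, col, cycle) = (0, 1, 2)

OS — PE[0][1] is where C[0][1] collects:
  0: (0,1).acc=0  regs=<0,0>
  1: (0,1).acc=56  regs=<8,7>
  2: (0,1).acc=86  regs=<5,6>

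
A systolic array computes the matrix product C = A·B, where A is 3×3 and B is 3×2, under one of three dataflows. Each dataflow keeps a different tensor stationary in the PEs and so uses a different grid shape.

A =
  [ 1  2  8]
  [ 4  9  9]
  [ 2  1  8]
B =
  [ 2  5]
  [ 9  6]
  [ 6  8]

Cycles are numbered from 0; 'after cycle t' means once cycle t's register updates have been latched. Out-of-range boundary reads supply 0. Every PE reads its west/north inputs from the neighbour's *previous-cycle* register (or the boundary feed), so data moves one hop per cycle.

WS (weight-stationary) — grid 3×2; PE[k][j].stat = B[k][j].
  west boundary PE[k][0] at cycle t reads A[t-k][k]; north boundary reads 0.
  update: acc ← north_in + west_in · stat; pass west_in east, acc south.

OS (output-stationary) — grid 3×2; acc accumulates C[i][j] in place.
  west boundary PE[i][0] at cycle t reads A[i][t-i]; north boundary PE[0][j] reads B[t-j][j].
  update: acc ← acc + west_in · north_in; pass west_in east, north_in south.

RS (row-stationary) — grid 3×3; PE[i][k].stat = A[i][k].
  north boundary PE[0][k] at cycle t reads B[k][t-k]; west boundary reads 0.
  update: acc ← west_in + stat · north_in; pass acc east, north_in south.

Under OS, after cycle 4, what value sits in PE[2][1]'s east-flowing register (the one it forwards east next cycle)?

register = 1

OS on a 3×2 grid — tracing PE[2][1] and its feeders:
  @0  [1,1]  acc 0  |  →0  ↓0
  @0  [2,0]  acc 0  |  →0  ↓0
  @0  [2,1]  acc 0  |  →0  ↓0
  @1  [1,1]  acc 0  |  →0  ↓0
  @1  [2,0]  acc 0  |  →0  ↓0
  @1  [2,1]  acc 0  |  →0  ↓0
  @2  [1,1]  acc 20  |  →4  ↓5
  @2  [2,0]  acc 4  |  →2  ↓2
  @2  [2,1]  acc 0  |  →0  ↓0
  @3  [1,1]  acc 74  |  →9  ↓6
  @3  [2,0]  acc 13  |  →1  ↓9
  @3  [2,1]  acc 10  |  →2  ↓5
  @4  [1,1]  acc 146  |  →9  ↓8
  @4  [2,0]  acc 61  |  →8  ↓6
  @4  [2,1]  acc 16  |  →1  ↓6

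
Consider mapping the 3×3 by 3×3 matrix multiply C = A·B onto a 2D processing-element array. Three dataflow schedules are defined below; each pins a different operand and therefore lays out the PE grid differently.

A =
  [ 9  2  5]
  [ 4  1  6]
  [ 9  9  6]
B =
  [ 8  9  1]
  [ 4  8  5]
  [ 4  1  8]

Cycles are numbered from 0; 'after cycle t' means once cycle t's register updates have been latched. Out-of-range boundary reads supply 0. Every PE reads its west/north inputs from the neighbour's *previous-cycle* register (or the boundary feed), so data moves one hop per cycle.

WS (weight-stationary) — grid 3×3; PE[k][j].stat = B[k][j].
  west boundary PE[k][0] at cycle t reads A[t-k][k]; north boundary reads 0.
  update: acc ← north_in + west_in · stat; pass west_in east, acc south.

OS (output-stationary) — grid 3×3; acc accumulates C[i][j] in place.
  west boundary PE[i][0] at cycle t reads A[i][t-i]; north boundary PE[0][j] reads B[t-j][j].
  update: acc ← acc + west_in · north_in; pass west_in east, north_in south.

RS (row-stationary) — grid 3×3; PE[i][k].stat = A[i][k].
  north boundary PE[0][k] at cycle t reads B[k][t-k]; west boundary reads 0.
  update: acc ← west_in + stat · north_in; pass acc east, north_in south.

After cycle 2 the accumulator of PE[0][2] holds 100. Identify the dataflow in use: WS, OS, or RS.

dataflow = RS

— WS: 3×3; PE[0][2] trace:
  step 0 · PE0,2: acc=0; fwd→0 fwd↓0
  step 1 · PE0,2: acc=0; fwd→0 fwd↓0
  step 2 · PE0,2: acc=9; fwd→9 fwd↓9
— OS: 3×3; PE[0][2] trace:
  step 0 · PE0,2: acc=0; fwd→0 fwd↓0
  step 1 · PE0,2: acc=0; fwd→0 fwd↓0
  step 2 · PE0,2: acc=9; fwd→9 fwd↓1
— RS: 3×3; PE[0][2] trace:
  step 0 · PE0,2: acc=0; fwd→0 fwd↓0
  step 1 · PE0,2: acc=0; fwd→0 fwd↓0
  step 2 · PE0,2: acc=100; fwd→100 fwd↓4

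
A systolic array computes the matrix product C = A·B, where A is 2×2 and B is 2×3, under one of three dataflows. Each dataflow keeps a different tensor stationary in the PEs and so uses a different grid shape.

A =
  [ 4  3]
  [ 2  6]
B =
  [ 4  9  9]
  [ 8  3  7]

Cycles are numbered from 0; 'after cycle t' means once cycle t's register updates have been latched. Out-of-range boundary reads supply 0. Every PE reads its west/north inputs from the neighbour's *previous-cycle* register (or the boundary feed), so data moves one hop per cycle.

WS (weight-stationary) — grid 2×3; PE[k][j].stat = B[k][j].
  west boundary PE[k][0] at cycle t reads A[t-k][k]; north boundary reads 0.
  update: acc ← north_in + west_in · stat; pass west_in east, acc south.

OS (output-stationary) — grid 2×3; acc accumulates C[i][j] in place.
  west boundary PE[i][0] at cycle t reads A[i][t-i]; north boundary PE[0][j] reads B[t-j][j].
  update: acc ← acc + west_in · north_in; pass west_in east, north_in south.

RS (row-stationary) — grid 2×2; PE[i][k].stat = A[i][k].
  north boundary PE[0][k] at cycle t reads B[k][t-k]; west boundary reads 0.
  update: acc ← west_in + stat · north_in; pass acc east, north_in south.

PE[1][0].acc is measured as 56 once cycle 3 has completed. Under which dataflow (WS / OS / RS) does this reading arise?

Under WS (2×3), PE[1][0]:
  cycle 0: PE[1][0] → acc 0, east 0, south 0
  cycle 1: PE[1][0] → acc 40, east 3, south 40
  cycle 2: PE[1][0] → acc 56, east 6, south 56
  cycle 3: PE[1][0] → acc 0, east 0, south 0
Under OS (2×3), PE[1][0]:
  cycle 0: PE[1][0] → acc 0, east 0, south 0
  cycle 1: PE[1][0] → acc 8, east 2, south 4
  cycle 2: PE[1][0] → acc 56, east 6, south 8
  cycle 3: PE[1][0] → acc 56, east 0, south 0
Under RS (2×2), PE[1][0]:
  cycle 0: PE[1][0] → acc 0, east 0, south 0
  cycle 1: PE[1][0] → acc 8, east 8, south 4
  cycle 2: PE[1][0] → acc 18, east 18, south 9
  cycle 3: PE[1][0] → acc 18, east 18, south 9

dataflow = OS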